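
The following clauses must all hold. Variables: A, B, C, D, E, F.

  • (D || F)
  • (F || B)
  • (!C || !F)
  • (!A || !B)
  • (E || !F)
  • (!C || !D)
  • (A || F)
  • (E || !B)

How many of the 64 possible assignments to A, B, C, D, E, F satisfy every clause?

6

The models are:
  A=F B=F C=F D=F E=T F=T
  A=F B=F C=F D=T E=T F=T
  A=F B=T C=F D=F E=T F=T
  A=F B=T C=F D=T E=T F=T
  A=T B=F C=F D=F E=T F=T
  A=T B=F C=F D=T E=T F=T
Count: 6.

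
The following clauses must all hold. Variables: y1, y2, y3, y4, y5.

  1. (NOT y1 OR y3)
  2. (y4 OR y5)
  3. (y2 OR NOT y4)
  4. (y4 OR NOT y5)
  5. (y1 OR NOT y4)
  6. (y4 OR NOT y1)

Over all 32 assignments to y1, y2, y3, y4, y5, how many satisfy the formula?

The models are:
  y1=1 y2=1 y3=1 y4=1 y5=0
  y1=1 y2=1 y3=1 y4=1 y5=1
Count: 2.

2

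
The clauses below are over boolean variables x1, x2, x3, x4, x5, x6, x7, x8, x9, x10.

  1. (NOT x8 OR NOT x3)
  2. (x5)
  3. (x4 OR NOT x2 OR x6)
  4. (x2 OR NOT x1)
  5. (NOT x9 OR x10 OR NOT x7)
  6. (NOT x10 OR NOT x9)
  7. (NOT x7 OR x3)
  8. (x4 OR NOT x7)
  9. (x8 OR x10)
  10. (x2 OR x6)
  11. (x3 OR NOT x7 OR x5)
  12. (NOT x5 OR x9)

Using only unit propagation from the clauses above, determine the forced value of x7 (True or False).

False

Unit clause (x5) sets x5 = True.
In (x9 OR NOT x5), NOT x5 is now false; x9 must hold, so x9 = True.
(NOT x10 OR NOT x9): since x9 = True, the clause reduces to (NOT x10). x10 = False.
(x10 OR NOT x9 OR NOT x7): since x10 = False, x9 = True, the clause reduces to (NOT x7). x7 = False.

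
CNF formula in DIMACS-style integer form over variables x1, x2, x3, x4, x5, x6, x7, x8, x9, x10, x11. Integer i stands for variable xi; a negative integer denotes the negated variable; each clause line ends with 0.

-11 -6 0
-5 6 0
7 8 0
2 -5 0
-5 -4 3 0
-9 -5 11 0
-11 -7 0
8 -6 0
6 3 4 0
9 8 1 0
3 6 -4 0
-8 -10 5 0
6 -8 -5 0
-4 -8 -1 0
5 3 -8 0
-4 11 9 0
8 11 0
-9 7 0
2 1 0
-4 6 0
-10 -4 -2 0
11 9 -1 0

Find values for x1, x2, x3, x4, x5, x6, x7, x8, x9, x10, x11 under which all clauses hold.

x3 occurs only positively in the remaining clauses — set x3 = True.
Set x1 = False and propagate.
  then x2 is forced to True.
Set x4 = False and propagate.
For the remaining variables, x5 = True, x6 = True, x7 = True, x8 = True, x9 = False, x10 = True, x11 = False works.

x1 = F, x2 = T, x3 = T, x4 = F, x5 = T, x6 = T, x7 = T, x8 = T, x9 = F, x10 = T, x11 = F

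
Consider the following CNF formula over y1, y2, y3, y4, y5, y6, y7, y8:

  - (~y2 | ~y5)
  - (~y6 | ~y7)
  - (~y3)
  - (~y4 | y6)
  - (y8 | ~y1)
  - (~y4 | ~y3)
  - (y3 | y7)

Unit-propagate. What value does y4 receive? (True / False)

(~y3) stands alone — y3 = False.
In (y7 | y3), y3 is now false; y7 must hold, so y7 = True.
From (~y7 | ~y6) and y7 = True: y6 = False.
(y6 | ~y4) with y6 = False leaves only ~y4, so y4 = False.

False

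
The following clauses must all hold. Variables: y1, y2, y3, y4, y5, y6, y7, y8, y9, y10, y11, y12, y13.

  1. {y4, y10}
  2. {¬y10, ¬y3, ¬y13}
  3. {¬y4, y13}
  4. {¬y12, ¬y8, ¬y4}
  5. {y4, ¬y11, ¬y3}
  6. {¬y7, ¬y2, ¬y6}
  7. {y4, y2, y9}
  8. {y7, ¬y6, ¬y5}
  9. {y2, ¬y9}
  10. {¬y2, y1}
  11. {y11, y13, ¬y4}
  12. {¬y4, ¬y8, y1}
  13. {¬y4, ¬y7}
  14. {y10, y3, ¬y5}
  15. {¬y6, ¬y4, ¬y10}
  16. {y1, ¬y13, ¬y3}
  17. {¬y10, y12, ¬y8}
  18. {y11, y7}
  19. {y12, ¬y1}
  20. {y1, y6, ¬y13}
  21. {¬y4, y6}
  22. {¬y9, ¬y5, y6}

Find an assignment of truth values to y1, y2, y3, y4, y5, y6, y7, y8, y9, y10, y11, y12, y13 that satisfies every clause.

Pure literal: y5 appears only negated; assign y5 = False.
Pure literal: y8 appears only negated; assign y8 = False.
Branch on y1: take y1 = True.
  then y12 is forced to True.
For the remaining variables, y2 = True, y3 = True, y4 = True, y6 = True, y7 = False, y9 = True, y10 = False, y11 = True, y13 = True works.

y1=1, y2=1, y3=1, y4=1, y5=0, y6=1, y7=0, y8=0, y9=1, y10=0, y11=1, y12=1, y13=1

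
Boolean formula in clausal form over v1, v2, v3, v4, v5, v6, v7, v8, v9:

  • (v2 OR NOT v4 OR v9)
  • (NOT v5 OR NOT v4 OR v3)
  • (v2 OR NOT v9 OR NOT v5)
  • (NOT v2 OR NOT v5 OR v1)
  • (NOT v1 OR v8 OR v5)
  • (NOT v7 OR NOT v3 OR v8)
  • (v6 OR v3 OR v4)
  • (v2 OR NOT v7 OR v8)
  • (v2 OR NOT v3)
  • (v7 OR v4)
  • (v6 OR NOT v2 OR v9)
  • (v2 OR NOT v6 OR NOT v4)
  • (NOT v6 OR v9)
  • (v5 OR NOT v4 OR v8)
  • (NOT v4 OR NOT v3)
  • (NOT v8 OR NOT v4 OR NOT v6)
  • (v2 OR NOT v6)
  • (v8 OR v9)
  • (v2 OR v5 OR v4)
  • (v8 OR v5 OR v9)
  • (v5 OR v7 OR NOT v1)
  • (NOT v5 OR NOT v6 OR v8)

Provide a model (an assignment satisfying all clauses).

v1=True, v2=True, v3=True, v4=False, v5=True, v6=True, v7=True, v8=True, v9=True

Check each clause:
  1. (v2 OR v9 OR NOT v4) — v9 is true.
  2. (NOT v5 OR v3 OR NOT v4) — v3 is true.
  3. (NOT v9 OR v2 OR NOT v5) — v2 is true.
  4. (v1 OR NOT v2 OR NOT v5) — v1 is true.
  5. (v5 OR v8 OR NOT v1) — v8 is true.
  6. (NOT v7 OR v8 OR NOT v3) — v8 is true.
  7. (v6 OR v3 OR v4) — v3 is true.
  8. (v8 OR NOT v7 OR v2) — v8 is true.
  9. (NOT v3 OR v2) — v2 is true.
  10. (v7 OR v4) — v7 is true.
  11. (NOT v2 OR v9 OR v6) — v9 is true.
  12. (NOT v6 OR NOT v4 OR v2) — v2 is true.
  13. (v9 OR NOT v6) — v9 is true.
  14. (NOT v4 OR v8 OR v5) — v8 is true.
  15. (NOT v4 OR NOT v3) — NOT v4 is true.
  16. (NOT v4 OR NOT v8 OR NOT v6) — NOT v4 is true.
  17. (v2 OR NOT v6) — v2 is true.
  18. (v9 OR v8) — v8 is true.
  19. (v4 OR v5 OR v2) — v2 is true.
  20. (v9 OR v5 OR v8) — v8 is true.
  21. (v7 OR NOT v1 OR v5) — v5 is true.
  22. (NOT v6 OR NOT v5 OR v8) — v8 is true.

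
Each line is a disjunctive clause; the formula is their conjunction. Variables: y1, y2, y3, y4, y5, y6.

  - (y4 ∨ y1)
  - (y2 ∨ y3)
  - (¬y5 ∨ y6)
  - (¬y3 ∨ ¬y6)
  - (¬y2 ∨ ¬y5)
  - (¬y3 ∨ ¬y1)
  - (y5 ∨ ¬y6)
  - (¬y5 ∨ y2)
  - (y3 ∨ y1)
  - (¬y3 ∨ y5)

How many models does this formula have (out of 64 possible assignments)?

2

The models are:
  y1=1 y2=1 y3=0 y4=0 y5=0 y6=0
  y1=1 y2=1 y3=0 y4=1 y5=0 y6=0
That's 2 in total.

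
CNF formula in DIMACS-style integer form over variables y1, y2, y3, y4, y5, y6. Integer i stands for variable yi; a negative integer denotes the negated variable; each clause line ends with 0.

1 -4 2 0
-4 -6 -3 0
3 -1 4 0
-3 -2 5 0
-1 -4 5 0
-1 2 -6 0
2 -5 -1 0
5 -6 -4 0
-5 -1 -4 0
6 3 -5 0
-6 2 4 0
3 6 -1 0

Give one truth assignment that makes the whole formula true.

y1=False, y2=False, y3=False, y4=False, y5=False, y6=False

Check each clause:
  1. {¬y4, y1, y2} — ¬y4 is true.
  2. {¬y4, ¬y3, ¬y6} — ¬y6 is true.
  3. {y3, ¬y1, y4} — ¬y1 is true.
  4. {y5, ¬y3, ¬y2} — ¬y3 is true.
  5. {¬y4, y5, ¬y1} — ¬y4 is true.
  6. {¬y1, y2, ¬y6} — ¬y6 is true.
  7. {¬y5, y2, ¬y1} — ¬y5 is true.
  8. {¬y6, ¬y4, y5} — ¬y6 is true.
  9. {¬y5, ¬y1, ¬y4} — ¬y5 is true.
  10. {y3, y6, ¬y5} — ¬y5 is true.
  11. {y4, ¬y6, y2} — ¬y6 is true.
  12. {y6, ¬y1, y3} — ¬y1 is true.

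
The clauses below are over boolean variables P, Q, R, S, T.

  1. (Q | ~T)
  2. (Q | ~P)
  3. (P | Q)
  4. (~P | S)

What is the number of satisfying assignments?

12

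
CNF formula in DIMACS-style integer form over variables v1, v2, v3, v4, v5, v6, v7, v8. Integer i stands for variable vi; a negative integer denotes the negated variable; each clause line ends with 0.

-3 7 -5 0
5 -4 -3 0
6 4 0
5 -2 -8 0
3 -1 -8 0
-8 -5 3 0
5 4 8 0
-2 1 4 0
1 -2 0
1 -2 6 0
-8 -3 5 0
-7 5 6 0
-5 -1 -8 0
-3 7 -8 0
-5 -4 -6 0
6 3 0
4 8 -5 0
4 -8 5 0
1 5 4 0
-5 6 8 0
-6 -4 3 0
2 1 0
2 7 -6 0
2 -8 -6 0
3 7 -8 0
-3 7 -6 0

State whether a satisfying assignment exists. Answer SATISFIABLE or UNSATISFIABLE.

UNSATISFIABLE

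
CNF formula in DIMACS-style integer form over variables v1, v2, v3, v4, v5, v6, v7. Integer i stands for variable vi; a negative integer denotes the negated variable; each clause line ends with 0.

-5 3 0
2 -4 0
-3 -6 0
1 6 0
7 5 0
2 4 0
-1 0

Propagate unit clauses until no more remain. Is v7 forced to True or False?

True

(NOT v1) stands alone — v1 = False.
In (v6 OR v1), v1 is now false; v6 must hold, so v6 = True.
(NOT v6 OR NOT v3) with v6 = True leaves only NOT v3, so v3 = False.
From (v3 OR NOT v5) and v3 = False: v5 = False.
(v7 OR v5): since v5 = False, the clause reduces to (v7). v7 = True.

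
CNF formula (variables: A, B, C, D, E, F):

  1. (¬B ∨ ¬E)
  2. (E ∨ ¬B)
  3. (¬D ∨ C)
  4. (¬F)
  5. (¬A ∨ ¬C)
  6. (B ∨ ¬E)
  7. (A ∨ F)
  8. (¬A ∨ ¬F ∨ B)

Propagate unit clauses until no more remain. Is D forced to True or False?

False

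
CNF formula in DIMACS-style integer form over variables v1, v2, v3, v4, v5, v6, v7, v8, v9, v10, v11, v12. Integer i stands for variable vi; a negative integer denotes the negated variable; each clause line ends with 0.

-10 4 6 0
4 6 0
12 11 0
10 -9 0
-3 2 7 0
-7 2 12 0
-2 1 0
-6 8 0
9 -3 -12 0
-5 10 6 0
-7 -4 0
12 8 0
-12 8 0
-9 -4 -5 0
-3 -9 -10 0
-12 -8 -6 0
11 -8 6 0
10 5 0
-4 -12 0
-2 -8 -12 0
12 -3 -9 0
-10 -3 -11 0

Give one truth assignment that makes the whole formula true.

v1=0, v2=0, v3=0, v4=0, v5=1, v6=1, v7=0, v8=1, v9=0, v10=1, v11=1, v12=0

Pure literal: v3 appears only negated; assign v3 = False.
Branch on v1: take v1 = False.
  then v2 is forced to False.
Try v4 = False.
  then v6 is forced to True.
  then v8 is forced to True.
  then v12 is forced to False.
  then v11 is forced to True.
  then v7 is forced to False.
Try v5 = True.
For the remaining variables, v9 = False, v10 = True works.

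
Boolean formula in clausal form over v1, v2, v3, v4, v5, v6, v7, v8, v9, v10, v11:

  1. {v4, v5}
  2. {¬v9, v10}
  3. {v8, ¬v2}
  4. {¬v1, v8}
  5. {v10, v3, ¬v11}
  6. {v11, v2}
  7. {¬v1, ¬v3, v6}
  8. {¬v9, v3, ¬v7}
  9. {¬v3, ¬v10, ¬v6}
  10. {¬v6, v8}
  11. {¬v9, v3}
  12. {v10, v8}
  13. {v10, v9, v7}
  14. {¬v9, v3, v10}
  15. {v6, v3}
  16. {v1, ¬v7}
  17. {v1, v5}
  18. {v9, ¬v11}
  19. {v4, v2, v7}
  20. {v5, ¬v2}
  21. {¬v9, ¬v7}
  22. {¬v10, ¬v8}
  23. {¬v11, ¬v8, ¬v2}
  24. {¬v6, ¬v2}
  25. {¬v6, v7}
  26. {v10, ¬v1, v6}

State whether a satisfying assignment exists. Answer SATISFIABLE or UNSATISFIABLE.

Pure literal: v4 appears only positively; assign v4 = True.
v5 occurs only positively in the remaining clauses — set v5 = True.
Set v1 = False and propagate.
  then v7 is forced to False.
  then v6 is forced to False.
  then v3 is forced to True.
Try v2 = False.
  then v11 is forced to True.
  then v9 is forced to True.
  then v10 is forced to True.
  then v8 is forced to False.
Every clause has at least one true literal under this assignment.
So v1=0  v2=0  v3=1  v4=1  v5=1  v6=0  v7=0  v8=0  v9=1  v10=1  v11=1 is a satisfying assignment.

SATISFIABLE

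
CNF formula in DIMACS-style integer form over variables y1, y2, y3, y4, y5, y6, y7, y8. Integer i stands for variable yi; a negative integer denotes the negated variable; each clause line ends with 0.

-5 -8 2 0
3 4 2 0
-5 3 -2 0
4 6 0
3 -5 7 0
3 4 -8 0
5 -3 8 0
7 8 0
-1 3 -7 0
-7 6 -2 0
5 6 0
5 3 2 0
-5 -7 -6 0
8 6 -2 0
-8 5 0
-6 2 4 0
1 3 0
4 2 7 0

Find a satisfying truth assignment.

y1=T  y2=T  y3=T  y4=F  y5=T  y6=T  y7=F  y8=T

Check each clause:
  1. (~y8 | y2 | ~y5) — y2 is true.
  2. (y3 | y4 | y2) — y2 is true.
  3. (~y2 | ~y5 | y3) — y3 is true.
  4. (y4 | y6) — y6 is true.
  5. (~y5 | y7 | y3) — y3 is true.
  6. (~y8 | y4 | y3) — y3 is true.
  7. (y5 | ~y3 | y8) — y8 is true.
  8. (y8 | y7) — y8 is true.
  9. (y3 | ~y1 | ~y7) — ~y7 is true.
  10. (y6 | ~y7 | ~y2) — ~y7 is true.
  11. (y5 | y6) — y5 is true.
  12. (y2 | y5 | y3) — y2 is true.
  13. (~y6 | ~y5 | ~y7) — ~y7 is true.
  14. (y6 | y8 | ~y2) — y8 is true.
  15. (~y8 | y5) — y5 is true.
  16. (~y6 | y4 | y2) — y2 is true.
  17. (y1 | y3) — y1 is true.
  18. (y7 | y2 | y4) — y2 is true.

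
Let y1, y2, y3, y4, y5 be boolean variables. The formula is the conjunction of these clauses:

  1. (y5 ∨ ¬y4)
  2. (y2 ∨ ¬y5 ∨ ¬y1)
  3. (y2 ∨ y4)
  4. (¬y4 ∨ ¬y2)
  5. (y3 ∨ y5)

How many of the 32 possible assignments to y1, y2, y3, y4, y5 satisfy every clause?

8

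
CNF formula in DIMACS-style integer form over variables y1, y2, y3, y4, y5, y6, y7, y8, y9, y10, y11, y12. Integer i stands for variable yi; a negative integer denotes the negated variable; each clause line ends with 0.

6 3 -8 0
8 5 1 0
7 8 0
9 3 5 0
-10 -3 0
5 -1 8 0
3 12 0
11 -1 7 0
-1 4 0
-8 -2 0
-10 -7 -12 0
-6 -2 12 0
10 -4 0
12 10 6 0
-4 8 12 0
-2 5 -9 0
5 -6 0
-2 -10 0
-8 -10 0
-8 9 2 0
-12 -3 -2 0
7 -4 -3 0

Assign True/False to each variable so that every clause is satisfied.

y1=False, y2=False, y3=True, y4=False, y5=True, y6=False, y7=False, y8=True, y9=True, y10=False, y11=False, y12=True

Pure literal: y5 appears only positively; assign y5 = True.
Try y1 = False.
Set y2 = False and propagate.
For the remaining variables, y3 = True, y4 = False, y6 = False, y7 = False, y8 = True, y9 = True, y10 = False, y11 = False, y12 = True works.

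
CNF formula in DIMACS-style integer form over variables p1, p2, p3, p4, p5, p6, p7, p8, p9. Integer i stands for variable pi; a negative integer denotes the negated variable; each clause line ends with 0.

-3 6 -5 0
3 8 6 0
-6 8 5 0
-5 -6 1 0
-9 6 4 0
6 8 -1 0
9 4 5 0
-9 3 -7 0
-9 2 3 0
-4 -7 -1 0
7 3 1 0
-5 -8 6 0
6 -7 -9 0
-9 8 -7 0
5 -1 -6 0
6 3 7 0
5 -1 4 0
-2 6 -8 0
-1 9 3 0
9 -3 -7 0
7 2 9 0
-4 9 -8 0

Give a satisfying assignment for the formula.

p1=True, p2=True, p3=True, p4=False, p5=True, p6=True, p7=False, p8=True, p9=True

Check each clause:
  1. (!p3 || p6 || !p5) — p6 is true.
  2. (p3 || p8 || p6) — p8 is true.
  3. (p5 || p8 || !p6) — p8 is true.
  4. (!p6 || !p5 || p1) — p1 is true.
  5. (p4 || p6 || !p9) — p6 is true.
  6. (!p1 || p8 || p6) — p8 is true.
  7. (p5 || p4 || p9) — p9 is true.
  8. (p3 || !p9 || !p7) — !p7 is true.
  9. (!p9 || p2 || p3) — p2 is true.
  10. (!p7 || !p4 || !p1) — !p7 is true.
  11. (p3 || p7 || p1) — p1 is true.
  12. (!p5 || p6 || !p8) — p6 is true.
  13. (!p7 || p6 || !p9) — !p7 is true.
  14. (!p9 || p8 || !p7) — p8 is true.
  15. (!p1 || !p6 || p5) — p5 is true.
  16. (p3 || p7 || p6) — p3 is true.
  17. (!p1 || p4 || p5) — p5 is true.
  18. (!p2 || !p8 || p6) — p6 is true.
  19. (p3 || !p1 || p9) — p9 is true.
  20. (!p7 || !p3 || p9) — !p7 is true.
  21. (p2 || p9 || p7) — p9 is true.
  22. (p9 || !p4 || !p8) — p9 is true.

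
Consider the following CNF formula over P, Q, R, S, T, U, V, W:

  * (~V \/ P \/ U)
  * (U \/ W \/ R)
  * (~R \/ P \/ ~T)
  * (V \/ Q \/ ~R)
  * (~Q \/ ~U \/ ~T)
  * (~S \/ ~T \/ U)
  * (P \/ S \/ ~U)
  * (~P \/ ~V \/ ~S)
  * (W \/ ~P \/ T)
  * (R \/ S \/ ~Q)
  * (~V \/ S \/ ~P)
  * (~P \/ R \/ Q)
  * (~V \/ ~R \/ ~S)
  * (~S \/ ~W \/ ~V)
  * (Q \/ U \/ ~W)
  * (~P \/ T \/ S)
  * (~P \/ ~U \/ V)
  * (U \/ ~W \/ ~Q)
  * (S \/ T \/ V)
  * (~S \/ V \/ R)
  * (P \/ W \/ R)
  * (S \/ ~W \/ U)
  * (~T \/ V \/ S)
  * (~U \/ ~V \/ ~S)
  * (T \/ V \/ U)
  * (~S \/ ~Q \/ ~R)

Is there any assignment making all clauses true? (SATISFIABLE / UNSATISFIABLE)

UNSATISFIABLE

S = True:
  U = True:
    propagation gives V=False, P=False, R=True, T=False; an empty clause results — contradiction.
  U = False:
    propagation gives T=False, V=True, P=True; an empty clause results — contradiction.
S = False:
  P = True:
    propagation gives V=False, T=True; an empty clause results — contradiction.
  P = False:
    propagation gives U=False, V=False, T=True; an empty clause results — contradiction.
Every branch closes, so no satisfying assignment exists.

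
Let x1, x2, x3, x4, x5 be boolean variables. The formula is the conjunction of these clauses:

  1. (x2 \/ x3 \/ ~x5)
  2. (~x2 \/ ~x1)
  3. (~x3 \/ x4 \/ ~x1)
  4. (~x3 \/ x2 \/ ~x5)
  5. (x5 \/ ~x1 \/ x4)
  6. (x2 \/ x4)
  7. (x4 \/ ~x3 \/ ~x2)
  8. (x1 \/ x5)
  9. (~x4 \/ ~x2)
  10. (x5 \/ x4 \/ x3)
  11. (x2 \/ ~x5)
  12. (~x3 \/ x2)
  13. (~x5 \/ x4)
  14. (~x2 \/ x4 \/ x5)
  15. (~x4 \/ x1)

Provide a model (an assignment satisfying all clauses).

Set x1 = True and propagate.
  then x2 is forced to False.
  then x4 is forced to True.
  then x5 is forced to False.
  then x3 is forced to False.

x1=T, x2=F, x3=F, x4=T, x5=F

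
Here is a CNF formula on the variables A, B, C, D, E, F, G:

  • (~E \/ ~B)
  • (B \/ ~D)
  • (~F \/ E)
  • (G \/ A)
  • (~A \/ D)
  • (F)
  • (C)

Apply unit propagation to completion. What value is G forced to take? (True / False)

(F) is a unit clause: F = True.
(~F \/ E): since F = True, the clause reduces to (E). E = True.
(~B \/ ~E) with E = True leaves only ~B, so B = False.
From (~D \/ B) and B = False: D = False.
From (~A \/ D) and D = False: A = False.
From (A \/ G) and A = False: G = True.

True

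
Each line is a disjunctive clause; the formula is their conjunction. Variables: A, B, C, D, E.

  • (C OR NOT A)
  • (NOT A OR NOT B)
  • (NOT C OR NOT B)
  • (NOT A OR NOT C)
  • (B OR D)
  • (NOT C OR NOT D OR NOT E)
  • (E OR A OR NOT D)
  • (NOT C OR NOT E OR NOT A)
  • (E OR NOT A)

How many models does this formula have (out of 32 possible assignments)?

Satisfying assignments:
  A=F B=F C=F D=T E=T
  A=F B=T C=F D=F E=F
  A=F B=T C=F D=F E=T
  A=F B=T C=F D=T E=T
Count: 4.

4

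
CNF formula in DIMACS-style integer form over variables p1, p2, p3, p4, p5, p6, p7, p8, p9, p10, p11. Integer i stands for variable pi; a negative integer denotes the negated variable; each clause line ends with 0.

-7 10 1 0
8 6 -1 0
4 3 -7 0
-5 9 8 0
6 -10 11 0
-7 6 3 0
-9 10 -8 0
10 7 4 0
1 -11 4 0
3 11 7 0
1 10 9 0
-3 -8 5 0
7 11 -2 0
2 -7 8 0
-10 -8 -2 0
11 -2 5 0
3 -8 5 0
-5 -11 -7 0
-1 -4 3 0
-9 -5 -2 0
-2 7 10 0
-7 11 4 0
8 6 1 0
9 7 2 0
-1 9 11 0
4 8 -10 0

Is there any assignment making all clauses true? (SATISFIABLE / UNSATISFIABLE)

SATISFIABLE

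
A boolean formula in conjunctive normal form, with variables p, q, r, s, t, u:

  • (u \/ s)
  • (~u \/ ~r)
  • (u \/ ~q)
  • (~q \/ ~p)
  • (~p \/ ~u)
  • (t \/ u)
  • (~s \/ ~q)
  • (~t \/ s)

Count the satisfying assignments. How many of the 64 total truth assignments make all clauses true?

8

The models are:
  p=0 q=0 r=0 s=0 t=0 u=1
  p=0 q=0 r=0 s=1 t=0 u=1
  p=0 q=0 r=0 s=1 t=1 u=0
  p=0 q=0 r=0 s=1 t=1 u=1
  p=0 q=0 r=1 s=1 t=1 u=0
  p=0 q=1 r=0 s=0 t=0 u=1
  p=1 q=0 r=0 s=1 t=1 u=0
  p=1 q=0 r=1 s=1 t=1 u=0
That's 8 in total.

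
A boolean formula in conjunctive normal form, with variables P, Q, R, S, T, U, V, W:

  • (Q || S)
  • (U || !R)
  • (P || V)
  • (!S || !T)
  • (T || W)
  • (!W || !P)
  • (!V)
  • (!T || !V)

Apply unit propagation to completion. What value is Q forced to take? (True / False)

Unit clause (!V) sets V = False.
From (V || P) and V = False: P = True.
(!W || !P): since P = True, the clause reduces to (!W). W = False.
From (T || W) and W = False: T = True.
From (!T || !S) and T = True: S = False.
In (Q || S), S is now false; Q must hold, so Q = True.

True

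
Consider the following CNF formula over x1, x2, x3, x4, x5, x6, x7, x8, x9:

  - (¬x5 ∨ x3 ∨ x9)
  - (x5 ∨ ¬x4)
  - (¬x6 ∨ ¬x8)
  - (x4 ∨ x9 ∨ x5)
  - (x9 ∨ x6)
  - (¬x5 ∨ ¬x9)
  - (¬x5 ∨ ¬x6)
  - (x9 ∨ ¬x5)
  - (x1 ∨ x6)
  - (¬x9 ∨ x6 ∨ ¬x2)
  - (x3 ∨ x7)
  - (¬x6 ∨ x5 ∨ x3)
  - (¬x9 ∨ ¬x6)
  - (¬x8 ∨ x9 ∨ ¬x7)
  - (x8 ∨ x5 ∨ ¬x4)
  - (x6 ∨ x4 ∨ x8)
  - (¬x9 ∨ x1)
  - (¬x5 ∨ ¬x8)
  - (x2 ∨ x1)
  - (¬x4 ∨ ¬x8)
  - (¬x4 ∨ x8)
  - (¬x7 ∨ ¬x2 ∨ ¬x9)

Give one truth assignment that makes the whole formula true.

x1 = True, x2 = False, x3 = False, x4 = False, x5 = False, x6 = False, x7 = True, x8 = True, x9 = True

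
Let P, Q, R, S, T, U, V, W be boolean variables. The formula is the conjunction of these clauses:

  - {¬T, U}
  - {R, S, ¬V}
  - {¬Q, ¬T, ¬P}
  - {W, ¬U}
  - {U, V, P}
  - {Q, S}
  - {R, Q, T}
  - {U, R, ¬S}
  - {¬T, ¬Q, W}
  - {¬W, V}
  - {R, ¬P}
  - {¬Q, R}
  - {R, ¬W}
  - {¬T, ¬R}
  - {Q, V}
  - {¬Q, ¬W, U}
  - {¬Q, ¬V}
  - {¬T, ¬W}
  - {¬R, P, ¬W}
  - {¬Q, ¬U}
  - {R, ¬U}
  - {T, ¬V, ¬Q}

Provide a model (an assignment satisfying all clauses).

P=F, Q=F, R=T, S=T, T=F, U=F, V=T, W=F

Branch on P: take P = False.
Set Q = False and propagate.
  then S is forced to True.
  then V is forced to True.
The remaining clauses are satisfied by R = True, T = False, U = False, W = False.
Every clause has at least one true literal under this assignment.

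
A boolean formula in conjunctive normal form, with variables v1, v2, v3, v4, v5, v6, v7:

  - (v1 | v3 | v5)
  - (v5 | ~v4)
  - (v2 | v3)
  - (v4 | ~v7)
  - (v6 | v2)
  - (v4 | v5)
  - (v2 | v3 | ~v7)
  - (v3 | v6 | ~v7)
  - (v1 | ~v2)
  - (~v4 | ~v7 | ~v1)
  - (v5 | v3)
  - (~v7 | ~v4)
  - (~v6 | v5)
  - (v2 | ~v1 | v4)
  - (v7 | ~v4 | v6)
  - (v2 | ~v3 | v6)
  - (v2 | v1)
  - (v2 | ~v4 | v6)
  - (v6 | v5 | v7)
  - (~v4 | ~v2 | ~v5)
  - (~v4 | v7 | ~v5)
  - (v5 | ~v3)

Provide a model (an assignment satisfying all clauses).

Set v1 = True and propagate.
Try v2 = True.
For the remaining variables, v3 = False, v4 = False, v5 = True, v6 = False, v7 = False works.
Check each clause:
  1. (v3 | v1 | v5) — v1 is true.
  2. (~v4 | v5) — ~v4 is true.
  3. (v2 | v3) — v2 is true.
  4. (v4 | ~v7) — ~v7 is true.
  5. (v2 | v6) — v2 is true.
  6. (v4 | v5) — v5 is true.
  7. (~v7 | v3 | v2) — ~v7 is true.
  8. (v6 | ~v7 | v3) — ~v7 is true.
  9. (v1 | ~v2) — v1 is true.
  10. (~v1 | ~v4 | ~v7) — ~v7 is true.
  11. (v5 | v3) — v5 is true.
  12. (~v4 | ~v7) — ~v7 is true.
  13. (v5 | ~v6) — ~v6 is true.
  14. (~v1 | v4 | v2) — v2 is true.
  15. (~v4 | v6 | v7) — ~v4 is true.
  16. (~v3 | v6 | v2) — v2 is true.
  17. (v1 | v2) — v1 is true.
  18. (v2 | v6 | ~v4) — v2 is true.
  19. (v5 | v7 | v6) — v5 is true.
  20. (~v2 | ~v5 | ~v4) — ~v4 is true.
  21. (~v4 | v7 | ~v5) — ~v4 is true.
  22. (v5 | ~v3) — ~v3 is true.

v1=True, v2=True, v3=False, v4=False, v5=True, v6=False, v7=False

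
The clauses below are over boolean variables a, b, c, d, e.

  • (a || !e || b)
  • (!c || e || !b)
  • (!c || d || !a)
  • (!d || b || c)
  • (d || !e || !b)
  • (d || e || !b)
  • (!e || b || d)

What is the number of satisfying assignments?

Case analysis on b and d:
  b=T, d=T: a free; 3 ways for (c,e) × 2^1 = 6.
  b=T, d=F: a clause becomes empty — 0.
  b=F, d=T: remaining (a,c,e) ∈ {(F,T,F); (T,T,F); (T,T,T)} — 3.
  b=F, d=F: remaining (a,c,e) ∈ {(F,F,F); (F,T,F); (T,F,F)} — 3.
Total: 6 + 0 + 3 + 3 = 12.

12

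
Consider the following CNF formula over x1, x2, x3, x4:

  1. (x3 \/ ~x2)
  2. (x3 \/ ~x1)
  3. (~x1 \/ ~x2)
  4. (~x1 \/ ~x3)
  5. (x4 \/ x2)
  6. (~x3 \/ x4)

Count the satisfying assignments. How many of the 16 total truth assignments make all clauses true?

3

Satisfying assignments:
  x1=0 x2=0 x3=0 x4=1
  x1=0 x2=0 x3=1 x4=1
  x1=0 x2=1 x3=1 x4=1
Count: 3.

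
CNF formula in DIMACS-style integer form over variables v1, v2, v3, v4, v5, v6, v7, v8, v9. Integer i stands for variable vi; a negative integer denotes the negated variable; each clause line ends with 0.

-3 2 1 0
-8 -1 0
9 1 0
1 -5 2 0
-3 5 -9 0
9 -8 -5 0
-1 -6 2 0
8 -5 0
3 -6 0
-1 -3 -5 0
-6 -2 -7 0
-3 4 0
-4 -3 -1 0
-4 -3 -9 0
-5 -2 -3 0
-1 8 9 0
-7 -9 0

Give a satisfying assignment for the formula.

v1=T  v2=F  v3=F  v4=T  v5=F  v6=F  v7=F  v8=F  v9=T

Check each clause:
  1. (~v3 | v1 | v2) — v1 is true.
  2. (~v1 | ~v8) — ~v8 is true.
  3. (v1 | v9) — v9 is true.
  4. (v2 | ~v5 | v1) — v1 is true.
  5. (~v9 | v5 | ~v3) — ~v3 is true.
  6. (~v8 | ~v5 | v9) — ~v8 is true.
  7. (~v6 | ~v1 | v2) — ~v6 is true.
  8. (~v5 | v8) — ~v5 is true.
  9. (v3 | ~v6) — ~v6 is true.
  10. (~v1 | ~v5 | ~v3) — ~v5 is true.
  11. (~v2 | ~v6 | ~v7) — ~v7 is true.
  12. (~v3 | v4) — v4 is true.
  13. (~v3 | ~v4 | ~v1) — ~v3 is true.
  14. (~v9 | ~v4 | ~v3) — ~v3 is true.
  15. (~v5 | ~v3 | ~v2) — ~v5 is true.
  16. (~v1 | v9 | v8) — v9 is true.
  17. (~v7 | ~v9) — ~v7 is true.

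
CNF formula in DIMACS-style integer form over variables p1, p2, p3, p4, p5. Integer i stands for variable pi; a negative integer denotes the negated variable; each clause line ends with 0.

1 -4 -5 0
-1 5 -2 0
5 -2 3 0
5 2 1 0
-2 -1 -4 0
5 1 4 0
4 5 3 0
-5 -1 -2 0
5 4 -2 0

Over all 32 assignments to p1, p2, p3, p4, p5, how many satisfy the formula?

Case analysis on p5 and p1:
  p5=T, p1=T: remaining (p2,p3,p4) ∈ {(F,F,F); (F,F,T); (F,T,F); (F,T,T)} — 4.
  p5=T, p1=F: remaining (p2,p3,p4) ∈ {(F,F,F); (F,T,F); (T,F,F); (T,T,F)} — 4.
  p5=F, p1=T: remaining (p2,p3,p4) ∈ {(F,F,T); (F,T,F); (F,T,T)} — 3.
  p5=F, p1=F: remaining (p2,p3,p4) ∈ {(T,T,T)} — 1.
Total: 4 + 4 + 3 + 1 = 12.

12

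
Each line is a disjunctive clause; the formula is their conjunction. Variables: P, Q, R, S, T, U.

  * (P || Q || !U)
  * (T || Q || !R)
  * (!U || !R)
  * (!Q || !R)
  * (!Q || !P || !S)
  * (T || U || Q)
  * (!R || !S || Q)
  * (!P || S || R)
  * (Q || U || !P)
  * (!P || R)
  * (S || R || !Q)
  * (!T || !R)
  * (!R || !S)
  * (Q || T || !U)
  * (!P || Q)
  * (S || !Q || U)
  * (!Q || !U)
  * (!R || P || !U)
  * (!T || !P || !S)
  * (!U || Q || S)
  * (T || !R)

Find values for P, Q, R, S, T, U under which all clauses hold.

P = F  Q = F  R = F  S = F  T = T  U = F

Branch on P: take P = False.
Try Q = False.
  then U is forced to False.
  then T is forced to True.
  then R is forced to False.
S is now unconstrained; take S = False.
Every clause has at least one true literal under this assignment.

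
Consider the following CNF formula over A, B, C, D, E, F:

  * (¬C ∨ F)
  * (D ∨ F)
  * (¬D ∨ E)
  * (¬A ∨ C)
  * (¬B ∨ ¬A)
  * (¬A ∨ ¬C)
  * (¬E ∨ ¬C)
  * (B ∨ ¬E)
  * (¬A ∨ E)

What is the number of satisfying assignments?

7

Case analysis on A and C:
  A=1, C=1: a clause becomes empty — 0.
  A=1, C=0: a clause becomes empty — 0.
  A=0, C=1: remaining (B,D,E,F) ∈ {(0,0,0,1); (1,0,0,1)} — 2.
  A=0, C=0: 5 of the 16 assignments to (B,D,E,F) work.
Total: 0 + 0 + 2 + 5 = 7.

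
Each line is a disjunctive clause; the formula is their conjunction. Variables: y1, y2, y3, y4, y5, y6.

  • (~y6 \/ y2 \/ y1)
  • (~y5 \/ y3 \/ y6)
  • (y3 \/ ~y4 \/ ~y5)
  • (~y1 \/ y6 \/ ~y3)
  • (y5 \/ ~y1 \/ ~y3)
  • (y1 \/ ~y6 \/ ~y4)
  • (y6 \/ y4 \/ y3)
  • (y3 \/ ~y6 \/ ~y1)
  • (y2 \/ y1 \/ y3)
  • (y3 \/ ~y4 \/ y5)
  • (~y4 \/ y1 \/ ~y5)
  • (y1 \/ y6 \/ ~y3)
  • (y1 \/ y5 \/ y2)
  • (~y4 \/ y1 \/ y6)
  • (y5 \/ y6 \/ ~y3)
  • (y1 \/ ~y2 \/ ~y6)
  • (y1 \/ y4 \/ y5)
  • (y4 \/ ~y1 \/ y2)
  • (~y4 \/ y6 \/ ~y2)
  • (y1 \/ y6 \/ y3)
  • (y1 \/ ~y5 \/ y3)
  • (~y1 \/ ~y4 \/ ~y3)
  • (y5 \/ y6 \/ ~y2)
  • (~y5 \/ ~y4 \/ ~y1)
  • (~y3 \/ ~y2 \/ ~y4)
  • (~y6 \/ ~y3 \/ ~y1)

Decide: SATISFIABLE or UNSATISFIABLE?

y1 = True:
  y3 = True:
    propagation gives y6=True; an empty clause results — contradiction.
  y3 = False:
    propagation gives y6=False, y5=False, y4=True; an empty clause results — contradiction.
y1 = False:
  y6 = True:
    propagation gives y2=True; an empty clause results — contradiction.
  y6 = False:
    propagation gives y3=False; an empty clause results — contradiction.
Every branch closes, so no satisfying assignment exists.

UNSATISFIABLE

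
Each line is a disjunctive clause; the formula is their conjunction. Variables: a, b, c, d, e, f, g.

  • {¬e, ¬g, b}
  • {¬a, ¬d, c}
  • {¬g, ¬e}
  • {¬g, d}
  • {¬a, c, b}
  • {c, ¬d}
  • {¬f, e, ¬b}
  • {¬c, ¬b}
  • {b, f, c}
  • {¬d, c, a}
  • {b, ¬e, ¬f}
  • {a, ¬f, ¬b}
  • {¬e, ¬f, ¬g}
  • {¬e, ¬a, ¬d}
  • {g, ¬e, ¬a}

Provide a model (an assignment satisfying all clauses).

a=T, b=T, c=F, d=F, e=F, f=F, g=F

Branch on a: take a = True.
Set b = True and propagate.
  then c is forced to False.
  then d is forced to False.
  then g is forced to False.
  then e is forced to False.
  then f is forced to False.
Every clause has at least one true literal under this assignment.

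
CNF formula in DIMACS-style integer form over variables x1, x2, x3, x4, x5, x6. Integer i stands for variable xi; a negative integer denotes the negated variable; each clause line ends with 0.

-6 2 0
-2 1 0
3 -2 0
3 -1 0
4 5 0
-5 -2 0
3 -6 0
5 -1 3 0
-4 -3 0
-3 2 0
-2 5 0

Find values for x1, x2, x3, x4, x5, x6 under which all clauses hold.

x1 = F, x2 = F, x3 = F, x4 = T, x5 = F, x6 = F

Pure literal: x6 appears only negated; assign x6 = False.
Branch on x1: take x1 = False.
  then x2 is forced to False.
  then x3 is forced to False.
Branch on x4: take x4 = True.
x5 is now unconstrained; take x5 = False.
Check each clause:
  1. (~x6 | x2) — ~x6 is true.
  2. (~x2 | x1) — ~x2 is true.
  3. (x3 | ~x2) — ~x2 is true.
  4. (~x1 | x3) — ~x1 is true.
  5. (x4 | x5) — x4 is true.
  6. (~x2 | ~x5) — ~x5 is true.
  7. (~x6 | x3) — ~x6 is true.
  8. (x3 | ~x1 | x5) — ~x1 is true.
  9. (~x3 | ~x4) — ~x3 is true.
  10. (x2 | ~x3) — ~x3 is true.
  11. (~x2 | x5) — ~x2 is true.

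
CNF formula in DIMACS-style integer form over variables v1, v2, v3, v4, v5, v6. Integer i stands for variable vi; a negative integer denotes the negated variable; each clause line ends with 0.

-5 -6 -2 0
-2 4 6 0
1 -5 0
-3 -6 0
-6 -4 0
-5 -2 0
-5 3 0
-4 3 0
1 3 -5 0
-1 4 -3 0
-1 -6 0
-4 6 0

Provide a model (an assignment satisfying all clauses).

v1 = F, v2 = F, v3 = F, v4 = F, v5 = F, v6 = F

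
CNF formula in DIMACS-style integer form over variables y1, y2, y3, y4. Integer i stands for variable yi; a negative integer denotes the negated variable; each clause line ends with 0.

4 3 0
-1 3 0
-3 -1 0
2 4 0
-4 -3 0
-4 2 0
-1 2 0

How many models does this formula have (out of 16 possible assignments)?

The models are:
  y1=F y2=T y3=F y4=T
  y1=F y2=T y3=T y4=F
That's 2 in total.

2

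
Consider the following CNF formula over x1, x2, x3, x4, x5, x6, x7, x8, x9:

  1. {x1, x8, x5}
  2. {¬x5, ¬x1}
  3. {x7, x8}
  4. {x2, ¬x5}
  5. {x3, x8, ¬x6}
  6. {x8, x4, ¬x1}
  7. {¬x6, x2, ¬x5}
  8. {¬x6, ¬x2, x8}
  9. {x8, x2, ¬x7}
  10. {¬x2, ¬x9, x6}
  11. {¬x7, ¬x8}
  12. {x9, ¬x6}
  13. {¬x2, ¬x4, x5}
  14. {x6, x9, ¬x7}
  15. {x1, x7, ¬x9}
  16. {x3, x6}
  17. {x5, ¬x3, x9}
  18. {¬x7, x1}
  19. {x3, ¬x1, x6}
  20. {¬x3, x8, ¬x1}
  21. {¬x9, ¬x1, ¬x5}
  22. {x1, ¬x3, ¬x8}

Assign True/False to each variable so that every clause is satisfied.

Set x1 = True and propagate.
  then x5 is forced to False.
Branch on x2: take x2 = True.
  then x4 is forced to False.
  then x8 is forced to True.
  then x7 is forced to False.
The remaining clauses are satisfied by x3 = True, x6 = True, x9 = True.
Every clause has at least one true literal under this assignment.

x1=True, x2=True, x3=True, x4=False, x5=False, x6=True, x7=False, x8=True, x9=True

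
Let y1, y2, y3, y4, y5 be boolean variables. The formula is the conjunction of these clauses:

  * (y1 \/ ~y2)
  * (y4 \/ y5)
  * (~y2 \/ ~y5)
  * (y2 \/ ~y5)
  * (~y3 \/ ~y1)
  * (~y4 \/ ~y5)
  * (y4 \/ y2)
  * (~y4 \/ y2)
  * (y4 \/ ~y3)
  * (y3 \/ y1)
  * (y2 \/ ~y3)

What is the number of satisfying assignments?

1

The models are:
  y1=1 y2=1 y3=0 y4=1 y5=0
Count: 1.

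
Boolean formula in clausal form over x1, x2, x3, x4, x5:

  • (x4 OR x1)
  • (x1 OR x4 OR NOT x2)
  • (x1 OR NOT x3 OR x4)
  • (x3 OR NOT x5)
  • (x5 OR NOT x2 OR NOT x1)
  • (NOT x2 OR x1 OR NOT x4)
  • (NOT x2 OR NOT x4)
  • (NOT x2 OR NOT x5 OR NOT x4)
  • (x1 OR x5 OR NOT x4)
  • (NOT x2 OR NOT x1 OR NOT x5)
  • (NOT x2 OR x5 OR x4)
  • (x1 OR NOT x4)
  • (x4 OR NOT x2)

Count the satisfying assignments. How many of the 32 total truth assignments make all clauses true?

Satisfying assignments:
  x1=1 x2=0 x3=0 x4=0 x5=0
  x1=1 x2=0 x3=0 x4=1 x5=0
  x1=1 x2=0 x3=1 x4=0 x5=0
  x1=1 x2=0 x3=1 x4=0 x5=1
  x1=1 x2=0 x3=1 x4=1 x5=0
  x1=1 x2=0 x3=1 x4=1 x5=1
Count: 6.

6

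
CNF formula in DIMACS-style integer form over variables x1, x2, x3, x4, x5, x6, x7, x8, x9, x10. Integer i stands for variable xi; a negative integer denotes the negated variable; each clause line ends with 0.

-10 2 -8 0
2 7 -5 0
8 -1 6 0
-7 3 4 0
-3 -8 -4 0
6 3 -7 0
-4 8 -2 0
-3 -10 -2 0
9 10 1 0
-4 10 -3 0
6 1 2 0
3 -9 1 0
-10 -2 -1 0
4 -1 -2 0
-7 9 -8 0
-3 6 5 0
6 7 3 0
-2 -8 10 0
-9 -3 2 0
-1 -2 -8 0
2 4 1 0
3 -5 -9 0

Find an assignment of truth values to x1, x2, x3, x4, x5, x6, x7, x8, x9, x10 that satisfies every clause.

Pure literal: x6 appears only positively; assign x6 = True.
Set x1 = True and propagate.
For the remaining variables, x2 = False, x3 = False, x4 = False, x5 = False, x7 = False, x8 = False, x9 = False, x10 = False works.

x1=1, x2=0, x3=0, x4=0, x5=0, x6=1, x7=0, x8=0, x9=0, x10=0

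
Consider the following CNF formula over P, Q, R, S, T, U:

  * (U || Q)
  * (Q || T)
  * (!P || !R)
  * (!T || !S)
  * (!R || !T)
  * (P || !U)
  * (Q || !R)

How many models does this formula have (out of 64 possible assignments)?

12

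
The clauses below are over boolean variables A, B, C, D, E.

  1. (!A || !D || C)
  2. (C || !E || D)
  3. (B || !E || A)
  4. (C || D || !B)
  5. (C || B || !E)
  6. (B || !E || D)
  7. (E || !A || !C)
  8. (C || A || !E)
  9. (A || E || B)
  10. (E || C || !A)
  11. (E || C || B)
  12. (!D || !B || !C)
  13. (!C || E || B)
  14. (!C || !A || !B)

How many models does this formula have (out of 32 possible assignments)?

4

The models are:
  A=F B=T C=F D=T E=F
  A=F B=T C=T D=F E=F
  A=F B=T C=T D=F E=T
  A=T B=F C=T D=T E=T
Count: 4.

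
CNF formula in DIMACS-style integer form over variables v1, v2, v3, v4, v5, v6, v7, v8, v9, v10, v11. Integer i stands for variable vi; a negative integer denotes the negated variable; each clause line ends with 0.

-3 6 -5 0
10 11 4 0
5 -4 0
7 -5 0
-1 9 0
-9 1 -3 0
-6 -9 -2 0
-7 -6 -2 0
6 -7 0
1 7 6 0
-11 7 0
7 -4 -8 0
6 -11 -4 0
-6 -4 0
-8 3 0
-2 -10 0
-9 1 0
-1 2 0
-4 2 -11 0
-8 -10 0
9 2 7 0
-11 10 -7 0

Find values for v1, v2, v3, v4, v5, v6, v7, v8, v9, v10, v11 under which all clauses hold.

v1=False, v2=False, v3=True, v4=False, v5=True, v6=True, v7=True, v8=False, v9=False, v10=True, v11=True

v8 occurs only negated in the remaining clauses — set v8 = False.
Branch on v1: take v1 = False.
  then v9 is forced to False.
Set v2 = False and propagate.
  then v7 is forced to True.
  then v6 is forced to True.
  then v4 is forced to False.
For the remaining variables, v3 = True, v5 = True, v10 = True, v11 = True works.
Every clause has at least one true literal under this assignment.
Check each clause:
  1. (NOT v5 OR NOT v3 OR v6) — v6 is true.
  2. (v4 OR v11 OR v10) — v10 is true.
  3. (NOT v4 OR v5) — NOT v4 is true.
  4. (v7 OR NOT v5) — v7 is true.
  5. (NOT v1 OR v9) — NOT v1 is true.
  6. (v1 OR NOT v9 OR NOT v3) — NOT v9 is true.
  7. (NOT v9 OR NOT v6 OR NOT v2) — NOT v2 is true.
  8. (NOT v6 OR NOT v7 OR NOT v2) — NOT v2 is true.
  9. (v6 OR NOT v7) — v6 is true.
  10. (v6 OR v1 OR v7) — v6 is true.
  11. (v7 OR NOT v11) — v7 is true.
  12. (NOT v4 OR v7 OR NOT v8) — NOT v8 is true.
  13. (NOT v11 OR v6 OR NOT v4) — NOT v4 is true.
  14. (NOT v4 OR NOT v6) — NOT v4 is true.
  15. (v3 OR NOT v8) — NOT v8 is true.
  16. (NOT v10 OR NOT v2) — NOT v2 is true.
  17. (NOT v9 OR v1) — NOT v9 is true.
  18. (v2 OR NOT v1) — NOT v1 is true.
  19. (v2 OR NOT v11 OR NOT v4) — NOT v4 is true.
  20. (NOT v8 OR NOT v10) — NOT v8 is true.
  21. (v7 OR v2 OR v9) — v7 is true.
  22. (v10 OR NOT v7 OR NOT v11) — v10 is true.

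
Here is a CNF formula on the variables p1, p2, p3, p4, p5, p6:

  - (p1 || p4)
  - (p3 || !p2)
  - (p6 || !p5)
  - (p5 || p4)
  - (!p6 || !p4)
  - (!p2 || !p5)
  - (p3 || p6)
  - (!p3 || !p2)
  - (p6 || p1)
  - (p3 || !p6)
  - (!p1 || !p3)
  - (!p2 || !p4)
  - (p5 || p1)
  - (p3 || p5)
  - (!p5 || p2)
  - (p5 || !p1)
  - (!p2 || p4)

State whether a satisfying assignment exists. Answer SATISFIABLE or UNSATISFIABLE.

UNSATISFIABLE

p5 = True:
  propagation gives p6=True, p4=False, p1=True, p2=False; an empty clause results — contradiction.
p5 = False:
  propagation gives p4=True, p6=False, p3=True, p2=False; an empty clause results — contradiction.
Every branch closes, so no satisfying assignment exists.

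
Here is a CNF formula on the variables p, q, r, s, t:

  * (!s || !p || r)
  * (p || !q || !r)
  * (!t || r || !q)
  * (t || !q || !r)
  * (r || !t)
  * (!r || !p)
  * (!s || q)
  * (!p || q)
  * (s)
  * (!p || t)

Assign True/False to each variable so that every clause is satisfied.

p = 0, q = 1, r = 0, s = 1, t = 0

Check each clause:
  1. (!p || r || !s) — !p is true.
  2. (p || !r || !q) — !r is true.
  3. (r || !q || !t) — !t is true.
  4. (!r || t || !q) — !r is true.
  5. (!t || r) — !t is true.
  6. (!p || !r) — !r is true.
  7. (!s || q) — q is true.
  8. (!p || q) — q is true.
  9. (s) — s is true.
  10. (t || !p) — !p is true.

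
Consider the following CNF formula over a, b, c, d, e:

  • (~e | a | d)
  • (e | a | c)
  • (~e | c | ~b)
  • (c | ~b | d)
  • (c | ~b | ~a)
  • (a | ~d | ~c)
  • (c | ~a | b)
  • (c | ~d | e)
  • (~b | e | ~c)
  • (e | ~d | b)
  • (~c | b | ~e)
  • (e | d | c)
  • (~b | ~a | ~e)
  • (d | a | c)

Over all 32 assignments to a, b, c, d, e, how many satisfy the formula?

3

Satisfying assignments:
  a=F b=F c=F d=T e=T
  a=F b=F c=T d=F e=F
  a=T b=F c=T d=F e=F
That's 3 in total.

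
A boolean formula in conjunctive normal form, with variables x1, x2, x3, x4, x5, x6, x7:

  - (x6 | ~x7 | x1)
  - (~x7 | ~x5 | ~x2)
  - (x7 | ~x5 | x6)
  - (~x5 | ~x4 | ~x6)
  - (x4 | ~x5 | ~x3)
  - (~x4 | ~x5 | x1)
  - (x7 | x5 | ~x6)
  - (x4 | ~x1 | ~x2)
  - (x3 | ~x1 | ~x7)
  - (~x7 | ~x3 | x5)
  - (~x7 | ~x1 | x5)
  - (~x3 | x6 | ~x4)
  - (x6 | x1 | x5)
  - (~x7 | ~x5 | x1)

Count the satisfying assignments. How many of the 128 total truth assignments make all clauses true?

11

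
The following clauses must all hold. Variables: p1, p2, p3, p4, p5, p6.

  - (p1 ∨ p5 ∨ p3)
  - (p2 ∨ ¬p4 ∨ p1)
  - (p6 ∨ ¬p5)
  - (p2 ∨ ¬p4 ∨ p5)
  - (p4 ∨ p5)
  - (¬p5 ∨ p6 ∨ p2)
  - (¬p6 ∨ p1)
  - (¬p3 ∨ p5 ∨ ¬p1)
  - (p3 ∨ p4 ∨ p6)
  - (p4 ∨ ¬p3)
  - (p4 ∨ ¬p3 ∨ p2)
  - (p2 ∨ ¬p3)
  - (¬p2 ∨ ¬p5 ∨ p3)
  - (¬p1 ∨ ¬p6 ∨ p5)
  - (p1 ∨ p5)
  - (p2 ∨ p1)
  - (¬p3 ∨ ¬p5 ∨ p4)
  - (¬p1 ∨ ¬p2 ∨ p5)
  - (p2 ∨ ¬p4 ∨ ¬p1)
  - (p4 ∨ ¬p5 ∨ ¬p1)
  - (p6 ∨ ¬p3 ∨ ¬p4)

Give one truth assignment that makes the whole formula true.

Try p1 = True.
Set p2 = True and propagate.
  then p5 is forced to True.
  then p6 is forced to True.
  then p3 is forced to True.
  then p4 is forced to True.
Every clause has at least one true literal under this assignment.
Check each clause:
  1. (p1 ∨ p5 ∨ p3) — p1 is true.
  2. (¬p4 ∨ p2 ∨ p1) — p1 is true.
  3. (p6 ∨ ¬p5) — p6 is true.
  4. (p2 ∨ ¬p4 ∨ p5) — p2 is true.
  5. (p5 ∨ p4) — p4 is true.
  6. (p6 ∨ ¬p5 ∨ p2) — p2 is true.
  7. (p1 ∨ ¬p6) — p1 is true.
  8. (¬p3 ∨ ¬p1 ∨ p5) — p5 is true.
  9. (p6 ∨ p4 ∨ p3) — p3 is true.
  10. (¬p3 ∨ p4) — p4 is true.
  11. (p2 ∨ ¬p3 ∨ p4) — p2 is true.
  12. (p2 ∨ ¬p3) — p2 is true.
  13. (¬p2 ∨ ¬p5 ∨ p3) — p3 is true.
  14. (¬p1 ∨ p5 ∨ ¬p6) — p5 is true.
  15. (p1 ∨ p5) — p1 is true.
  16. (p1 ∨ p2) — p1 is true.
  17. (¬p5 ∨ p4 ∨ ¬p3) — p4 is true.
  18. (¬p1 ∨ ¬p2 ∨ p5) — p5 is true.
  19. (¬p1 ∨ p2 ∨ ¬p4) — p2 is true.
  20. (¬p1 ∨ p4 ∨ ¬p5) — p4 is true.
  21. (p6 ∨ ¬p3 ∨ ¬p4) — p6 is true.

p1=1, p2=1, p3=1, p4=1, p5=1, p6=1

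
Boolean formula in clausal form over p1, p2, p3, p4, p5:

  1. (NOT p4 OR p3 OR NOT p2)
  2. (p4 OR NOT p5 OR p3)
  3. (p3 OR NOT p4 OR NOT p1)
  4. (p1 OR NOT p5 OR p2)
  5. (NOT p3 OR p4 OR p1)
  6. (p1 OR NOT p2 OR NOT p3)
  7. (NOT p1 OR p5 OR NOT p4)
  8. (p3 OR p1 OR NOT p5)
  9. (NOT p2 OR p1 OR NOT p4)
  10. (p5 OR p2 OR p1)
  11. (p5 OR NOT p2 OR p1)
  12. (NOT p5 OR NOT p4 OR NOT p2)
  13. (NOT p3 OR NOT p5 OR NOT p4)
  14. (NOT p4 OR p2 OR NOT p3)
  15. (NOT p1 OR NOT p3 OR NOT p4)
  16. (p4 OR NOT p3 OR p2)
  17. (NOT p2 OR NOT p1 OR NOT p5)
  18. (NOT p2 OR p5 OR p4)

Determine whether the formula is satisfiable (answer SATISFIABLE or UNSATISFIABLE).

Branch on p1: take p1 = True.
For the remaining variables, p2 = False, p3 = False, p4 = False, p5 = False works.
Every clause has at least one true literal under this assignment.
So p1=True, p2=False, p3=False, p4=False, p5=False is a satisfying assignment.

SATISFIABLE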